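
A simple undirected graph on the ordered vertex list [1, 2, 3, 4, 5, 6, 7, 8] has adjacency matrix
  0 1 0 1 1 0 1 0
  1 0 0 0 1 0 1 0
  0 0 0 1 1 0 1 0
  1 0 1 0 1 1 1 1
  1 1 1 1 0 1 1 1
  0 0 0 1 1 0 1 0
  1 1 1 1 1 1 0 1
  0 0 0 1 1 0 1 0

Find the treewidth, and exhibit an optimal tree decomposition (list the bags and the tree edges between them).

Every bag has size at most 4, so the width is 4 − 1 = 3 and tw(G) ≤ 3. On the other hand G contains the 4-clique {1, 2, 5, 7}. A clique must lie in a single bag of any decomposition, so no decomposition can have width below 3. Hence tw(G) = 3 exactly.

Treewidth 3.
One such decomposition:
Bags: B1 = {3, 4, 5, 7}  B2 = {1, 4, 5, 7}  B3 = {4, 5, 6, 7}  B4 = {1, 2, 5, 7}  B5 = {4, 5, 7, 8}
Tree: B1–B2, B2–B3, B2–B4, B2–B5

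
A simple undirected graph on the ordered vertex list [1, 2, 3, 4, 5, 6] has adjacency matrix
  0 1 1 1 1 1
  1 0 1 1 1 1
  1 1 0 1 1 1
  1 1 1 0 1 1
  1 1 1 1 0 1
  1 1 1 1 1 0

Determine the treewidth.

A width-5 tree decomposition is:
Bags: B1 = {1, 2, 3, 4, 5, 6}
Tree: (single bag)
A single bag containing all 6 vertices is trivially a valid decomposition of width 5. For the lower bound, the 6 vertices {1, 2, 3, 4, 5, 6} are pairwise adjacent, and any tree decomposition puts a clique entirely inside one bag — forcing width ≥ 5. The upper and lower bounds meet at 5, so that is the treewidth.

5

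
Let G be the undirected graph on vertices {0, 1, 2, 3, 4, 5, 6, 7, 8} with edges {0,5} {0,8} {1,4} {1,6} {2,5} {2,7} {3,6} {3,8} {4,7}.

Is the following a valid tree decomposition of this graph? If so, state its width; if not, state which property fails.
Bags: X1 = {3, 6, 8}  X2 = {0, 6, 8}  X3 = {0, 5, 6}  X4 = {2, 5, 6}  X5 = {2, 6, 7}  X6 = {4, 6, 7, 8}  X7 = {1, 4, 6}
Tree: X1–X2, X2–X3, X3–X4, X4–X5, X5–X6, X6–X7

No — bags containing vertex 8 are not connected in the tree.

A tree decomposition must satisfy three properties: every vertex lies in some bag; for every edge, both endpoints lie together in some bag; and for every vertex, the bags containing it form a connected subtree. Here bags containing vertex 8 are not connected in the tree, so the decomposition is invalid.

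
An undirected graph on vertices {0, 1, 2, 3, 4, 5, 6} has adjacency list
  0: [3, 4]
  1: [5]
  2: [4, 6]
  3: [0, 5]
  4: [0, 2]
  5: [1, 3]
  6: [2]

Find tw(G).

A width-1 tree decomposition is:
Bags: B1 = {1, 5}  B2 = {3, 5}  B3 = {0, 3}  B4 = {0, 4}  B5 = {2, 4}  B6 = {2, 6}
Tree: B1–B2, B2–B3, B3–B4, B4–B5, B5–B6
The largest bag has 2 vertices, giving width 1; this decomposition certifies tw(G) ≤ 1. Since G has at least one edge (e.g. 1–5), it is not an edgeless graph, so tw(G) ≥ 1. Therefore the treewidth is 1.

1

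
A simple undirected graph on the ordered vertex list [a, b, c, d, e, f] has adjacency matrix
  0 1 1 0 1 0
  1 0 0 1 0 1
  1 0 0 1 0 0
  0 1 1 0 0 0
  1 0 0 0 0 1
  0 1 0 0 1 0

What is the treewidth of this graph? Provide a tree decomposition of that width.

Treewidth 2.
One such decomposition:
Bags: B1 = {b, e, f}  B2 = {a, b, e}  B3 = {a, b, d}  B4 = {a, c, d}
Tree: B1–B2, B2–B3, B3–B4

Each bag holds 3 vertices, so the decomposition has width 2, which upper-bounds the treewidth. The edges f–e–a–b–f form a cycle, so G is not a tree and its treewidth is at least 2. Combining the bounds, tw(G) = 2.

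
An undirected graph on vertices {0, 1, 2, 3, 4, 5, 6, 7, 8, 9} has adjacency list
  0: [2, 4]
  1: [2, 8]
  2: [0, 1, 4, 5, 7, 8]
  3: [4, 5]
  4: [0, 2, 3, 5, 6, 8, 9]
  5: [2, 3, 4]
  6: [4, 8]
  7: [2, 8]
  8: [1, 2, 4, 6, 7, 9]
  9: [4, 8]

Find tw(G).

2

A width-2 tree decomposition is:
Bags: B1 = {4, 6, 8}  B2 = {4, 8, 9}  B3 = {2, 4, 8}  B4 = {2, 4, 5}  B5 = {3, 4, 5}  B6 = {0, 2, 4}  B7 = {2, 7, 8}  B8 = {1, 2, 8}
Tree: B1–B2, B2–B3, B3–B4, B4–B5, B3–B6, B3–B7, B3–B8
Each bag holds 3 vertices, so the decomposition has width 2, which upper-bounds the treewidth. For the lower bound, the 3 vertices {1, 2, 8} are pairwise adjacent, and any tree decomposition puts a clique entirely inside one bag — forcing width ≥ 2. Combining the bounds, tw(G) = 2.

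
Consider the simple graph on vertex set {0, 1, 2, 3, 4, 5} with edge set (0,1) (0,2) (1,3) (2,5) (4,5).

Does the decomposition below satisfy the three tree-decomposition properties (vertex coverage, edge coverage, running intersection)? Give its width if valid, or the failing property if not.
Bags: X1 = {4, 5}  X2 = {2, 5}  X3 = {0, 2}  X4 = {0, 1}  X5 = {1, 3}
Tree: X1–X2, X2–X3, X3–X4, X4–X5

Yes; width 1.

Vertex coverage: the bags together contain {0, 1, 2, 3, 4, 5}, the full vertex set. Edge coverage: each edge of G has both endpoints in at least one bag. Running intersection: for every vertex, the bags containing it form a connected subtree. All three properties hold, so this is a valid tree decomposition of width max|bag| − 1 = 1, and hence tw(G) ≤ 1.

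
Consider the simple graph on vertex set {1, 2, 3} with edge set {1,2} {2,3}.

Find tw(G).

A width-1 tree decomposition is:
Bags: B1 = {2, 3}  B2 = {1, 2}
Tree: B1–B2
Every bag has size at most 2, so the width is 2 − 1 = 1 and tw(G) ≤ 1. Since G has at least one edge (e.g. 3–2), it is not an edgeless graph, so tw(G) ≥ 1. The upper and lower bounds meet at 1, so that is the treewidth.

1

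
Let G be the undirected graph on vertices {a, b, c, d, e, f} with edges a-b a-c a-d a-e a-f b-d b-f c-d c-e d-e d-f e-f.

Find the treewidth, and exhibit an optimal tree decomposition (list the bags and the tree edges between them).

The largest bag has 4 vertices, giving width 3; this decomposition certifies tw(G) ≤ 3. On the other hand G contains the 4-clique {a, c, d, e}. A clique must lie in a single bag of any decomposition, so no decomposition can have width below 3. Therefore the treewidth is 3.

Treewidth 3.
Bags: B1 = {a, b, d, f}  B2 = {a, d, e, f}  B3 = {a, c, d, e}
Tree: B1–B2, B2–B3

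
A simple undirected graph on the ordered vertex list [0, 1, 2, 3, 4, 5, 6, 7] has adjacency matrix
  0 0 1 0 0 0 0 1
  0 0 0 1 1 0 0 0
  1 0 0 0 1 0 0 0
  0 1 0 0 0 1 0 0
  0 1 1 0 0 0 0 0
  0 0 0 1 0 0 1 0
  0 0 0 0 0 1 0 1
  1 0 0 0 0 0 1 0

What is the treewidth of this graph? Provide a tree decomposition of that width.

Treewidth 2.
Bags: B1 = {1, 2, 4}  B2 = {0, 1, 2}  B3 = {0, 1, 7}  B4 = {1, 6, 7}  B5 = {1, 5, 6}  B6 = {1, 3, 5}
Tree: B1–B2, B2–B3, B3–B4, B4–B5, B5–B6

The largest bag has 3 vertices, giving width 2; this decomposition certifies tw(G) ≤ 2. The edges 1–4–2–0–7–6–5–3–1 form a cycle, so G is not a tree and its treewidth is at least 2. Therefore the treewidth is 2.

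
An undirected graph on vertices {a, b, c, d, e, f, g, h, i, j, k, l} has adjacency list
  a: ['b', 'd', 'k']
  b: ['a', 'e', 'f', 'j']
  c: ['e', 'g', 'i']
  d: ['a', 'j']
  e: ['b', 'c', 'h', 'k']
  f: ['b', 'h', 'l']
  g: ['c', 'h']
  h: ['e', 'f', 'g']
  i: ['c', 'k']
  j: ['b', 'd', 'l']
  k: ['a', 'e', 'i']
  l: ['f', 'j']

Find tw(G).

3

A width-3 tree decomposition is:
Bags: B1 = {c, g, i, k}  B2 = {c, e, g, k}  B3 = {e, g, h, k}  B4 = {a, e, h, k}  B5 = {a, b, e, h}  B6 = {a, b, f, h}  B7 = {a, b, d, f}  B8 = {b, d, f, j}  B9 = {d, f, j, l}
Tree: B1–B2, B2–B3, B3–B4, B4–B5, B5–B6, B6–B7, B7–B8, B8–B9
Every bag has size at most 4, so the width is 4 − 1 = 3 and tw(G) ≤ 3. For the lower bound: the 4 vertex sets {c,g,i}, {k}, {e}, {a,b,f,h} are disjoint, each induces a connected subgraph, and every pair is joined by at least one edge of G. Contracting each set to a single vertex therefore yields K_{4} as a minor, and since treewidth is minor-monotone, tw(G) ≥ tw(K_{4}) = 3. Combining the bounds, tw(G) = 3.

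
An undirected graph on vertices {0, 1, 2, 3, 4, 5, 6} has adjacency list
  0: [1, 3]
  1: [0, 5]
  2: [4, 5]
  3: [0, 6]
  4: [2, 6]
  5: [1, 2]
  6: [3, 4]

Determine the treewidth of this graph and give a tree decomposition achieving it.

Treewidth 2.
Bags: B1 = {2, 4, 6}  B2 = {2, 3, 6}  B3 = {0, 2, 3}  B4 = {0, 1, 2}  B5 = {1, 2, 5}
Tree: B1–B2, B2–B3, B3–B4, B4–B5

The largest bag has 3 vertices, giving width 2; this decomposition certifies tw(G) ≤ 2. Since 2–4–6–3–0–1–5–2 is a cycle in G, G is not acyclic. Forests are exactly the graphs of treewidth ≤ 1, so tw(G) ≥ 2. Combining the bounds, tw(G) = 2.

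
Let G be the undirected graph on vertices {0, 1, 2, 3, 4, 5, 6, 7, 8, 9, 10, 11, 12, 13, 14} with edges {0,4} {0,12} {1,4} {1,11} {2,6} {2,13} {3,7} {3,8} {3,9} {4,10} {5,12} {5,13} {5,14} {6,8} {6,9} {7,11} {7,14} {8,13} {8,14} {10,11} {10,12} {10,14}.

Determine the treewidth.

A width-3 tree decomposition is:
Bags: B1 = {2, 6, 9, 13}  B2 = {6, 8, 9, 13}  B3 = {3, 8, 9, 13}  B4 = {3, 5, 8, 13}  B5 = {3, 5, 8, 14}  B6 = {3, 5, 7, 14}  B7 = {5, 7, 12, 14}  B8 = {7, 10, 12, 14}  B9 = {7, 10, 11, 12}  B10 = {0, 10, 11, 12}  B11 = {0, 4, 10, 11}  B12 = {0, 1, 4, 11}
Tree: B1–B2, B2–B3, B3–B4, B4–B5, B5–B6, B6–B7, B7–B8, B8–B9, B9–B10, B10–B11, B11–B12
Each bag holds 4 vertices, so the decomposition has width 3, which upper-bounds the treewidth. For the lower bound: the 4 vertex sets {2,6,9}, {13}, {8}, {3,5,7,14} are disjoint, each induces a connected subgraph, and every pair is joined by at least one edge of G. Contracting each set to a single vertex therefore yields K_{4} as a minor, and since treewidth is minor-monotone, tw(G) ≥ tw(K_{4}) = 3. Hence tw(G) = 3 exactly.

3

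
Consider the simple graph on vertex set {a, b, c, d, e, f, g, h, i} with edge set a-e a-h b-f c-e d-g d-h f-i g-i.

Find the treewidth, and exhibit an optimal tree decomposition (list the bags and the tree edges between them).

Each bag holds 2 vertices, so the decomposition has width 1, which upper-bounds the treewidth. G has an edge, so its treewidth is at least 1. The upper and lower bounds meet at 1, so that is the treewidth.

Treewidth 1.
Bags: B1 = {b, f}  B2 = {f, i}  B3 = {g, i}  B4 = {d, g}  B5 = {d, h}  B6 = {a, h}  B7 = {a, e}  B8 = {c, e}
Tree: B1–B2, B2–B3, B3–B4, B4–B5, B5–B6, B6–B7, B7–B8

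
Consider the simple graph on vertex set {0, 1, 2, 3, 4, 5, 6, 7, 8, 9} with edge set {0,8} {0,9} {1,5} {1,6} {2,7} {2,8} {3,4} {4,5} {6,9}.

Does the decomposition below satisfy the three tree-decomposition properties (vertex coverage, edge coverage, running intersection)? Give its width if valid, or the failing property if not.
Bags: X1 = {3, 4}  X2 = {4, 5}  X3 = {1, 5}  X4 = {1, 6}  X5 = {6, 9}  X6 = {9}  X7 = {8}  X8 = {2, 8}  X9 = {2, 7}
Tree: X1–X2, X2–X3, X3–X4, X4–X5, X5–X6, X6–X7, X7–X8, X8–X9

No — vertex 0 appears in no bag.

A tree decomposition must satisfy three properties: every vertex lies in some bag; for every edge, both endpoints lie together in some bag; and for every vertex, the bags containing it form a connected subtree. Here vertex 0 appears in no bag, so the decomposition is invalid.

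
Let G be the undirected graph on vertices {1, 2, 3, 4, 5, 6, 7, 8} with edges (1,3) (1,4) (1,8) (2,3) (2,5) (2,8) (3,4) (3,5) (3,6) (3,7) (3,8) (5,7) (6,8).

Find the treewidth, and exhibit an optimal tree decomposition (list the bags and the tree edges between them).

Each bag holds 3 vertices, so the decomposition has width 2, which upper-bounds the treewidth. For the lower bound, the 3 vertices {1, 3, 8} are pairwise adjacent, and any tree decomposition puts a clique entirely inside one bag — forcing width ≥ 2. Therefore the treewidth is 2.

Treewidth 2.
Bags: B1 = {1, 3, 8}  B2 = {3, 6, 8}  B3 = {1, 3, 4}  B4 = {2, 3, 8}  B5 = {2, 3, 5}  B6 = {3, 5, 7}
Tree: B1–B2, B1–B3, B1–B4, B4–B5, B5–B6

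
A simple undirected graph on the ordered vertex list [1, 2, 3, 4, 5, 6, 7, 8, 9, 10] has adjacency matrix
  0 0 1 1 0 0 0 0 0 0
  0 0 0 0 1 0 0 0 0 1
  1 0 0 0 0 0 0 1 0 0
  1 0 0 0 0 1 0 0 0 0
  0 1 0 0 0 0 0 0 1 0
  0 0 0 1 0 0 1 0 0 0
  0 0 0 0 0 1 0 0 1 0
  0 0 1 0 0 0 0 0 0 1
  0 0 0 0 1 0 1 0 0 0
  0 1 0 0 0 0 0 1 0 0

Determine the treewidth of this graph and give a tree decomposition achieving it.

Treewidth 2.
One optimal decomposition is:
Bags: B1 = {1, 3, 8}  B2 = {1, 4, 8}  B3 = {4, 6, 8}  B4 = {6, 7, 8}  B5 = {7, 8, 9}  B6 = {5, 8, 9}  B7 = {2, 5, 8}  B8 = {2, 8, 10}
Tree: B1–B2, B2–B3, B3–B4, B4–B5, B5–B6, B6–B7, B7–B8

Every bag has size at most 3, so the width is 3 − 1 = 2 and tw(G) ≤ 2. Since 8–3–1–4–6–7–9–5–2–10–8 is a cycle in G, G is not acyclic. Forests are exactly the graphs of treewidth ≤ 1, so tw(G) ≥ 2. The upper and lower bounds meet at 2, so that is the treewidth.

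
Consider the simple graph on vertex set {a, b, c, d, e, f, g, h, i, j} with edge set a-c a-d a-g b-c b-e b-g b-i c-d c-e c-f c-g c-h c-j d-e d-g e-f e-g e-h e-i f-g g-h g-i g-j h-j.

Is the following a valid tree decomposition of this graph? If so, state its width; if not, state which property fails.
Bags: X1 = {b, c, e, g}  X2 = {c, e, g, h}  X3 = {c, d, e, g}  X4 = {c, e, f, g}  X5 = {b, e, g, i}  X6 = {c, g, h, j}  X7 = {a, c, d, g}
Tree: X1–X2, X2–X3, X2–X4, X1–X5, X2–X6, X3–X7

Checking the three conditions: (i) the bags cover all of {a, b, c, d, e, f, g, h, i, j}; (ii) for each edge, some bag contains both endpoints; (iii) the bags containing any fixed vertex form a subtree. All hold, so the decomposition is valid with width 4 − 1 = 3.

Yes; width 3.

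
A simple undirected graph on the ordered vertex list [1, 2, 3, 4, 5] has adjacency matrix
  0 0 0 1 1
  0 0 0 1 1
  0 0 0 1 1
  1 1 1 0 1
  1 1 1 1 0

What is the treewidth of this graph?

A width-2 tree decomposition is:
Bags: B1 = {2, 4, 5}  B2 = {3, 4, 5}  B3 = {1, 4, 5}
Tree: B1–B2, B1–B3
The largest bag has 3 vertices, giving width 2; this decomposition certifies tw(G) ≤ 2. Conversely, {1, 4, 5} is a clique of size 3, and the vertices of any clique must share a bag in every tree decomposition; so some bag has ≥ 3 vertices and tw(G) ≥ 2. Therefore the treewidth is 2.

2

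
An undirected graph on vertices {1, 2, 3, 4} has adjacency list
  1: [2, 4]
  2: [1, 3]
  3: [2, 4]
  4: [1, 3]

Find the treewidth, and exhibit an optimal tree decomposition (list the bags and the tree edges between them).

Every bag has size at most 3, so the width is 3 − 1 = 2 and tw(G) ≤ 2. Since 2–1–4–3–2 is a cycle in G, G is not acyclic. Forests are exactly the graphs of treewidth ≤ 1, so tw(G) ≥ 2. Hence tw(G) = 2 exactly.

Treewidth 2.
One such decomposition:
Bags: B1 = {1, 2, 4}  B2 = {2, 3, 4}
Tree: B1–B2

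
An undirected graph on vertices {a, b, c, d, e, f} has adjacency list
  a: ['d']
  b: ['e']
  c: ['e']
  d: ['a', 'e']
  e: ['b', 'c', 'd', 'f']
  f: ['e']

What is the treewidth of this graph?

A width-1 tree decomposition is:
Bags: B1 = {d, e}  B2 = {c, e}  B3 = {a, d}  B4 = {e, f}  B5 = {b, e}
Tree: B1–B2, B1–B3, B1–B4, B1–B5
The largest bag has 2 vertices, giving width 1; this decomposition certifies tw(G) ≤ 1. Any graph with an edge has treewidth ≥ 1, and G has the edge e–d. Combining the bounds, tw(G) = 1.

1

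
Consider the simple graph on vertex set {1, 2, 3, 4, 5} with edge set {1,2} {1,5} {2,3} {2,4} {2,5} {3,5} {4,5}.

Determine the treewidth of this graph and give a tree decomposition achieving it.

Treewidth 2.
Bags: B1 = {2, 4, 5}  B2 = {1, 2, 5}  B3 = {2, 3, 5}
Tree: B1–B2, B2–B3

Each bag holds 3 vertices, so the decomposition has width 2, which upper-bounds the treewidth. Conversely, {1, 2, 5} is a clique of size 3, and the vertices of any clique must share a bag in every tree decomposition; so some bag has ≥ 3 vertices and tw(G) ≥ 2. Therefore the treewidth is 2.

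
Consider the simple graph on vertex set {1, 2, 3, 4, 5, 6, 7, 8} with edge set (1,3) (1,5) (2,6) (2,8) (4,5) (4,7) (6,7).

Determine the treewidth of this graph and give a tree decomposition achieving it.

Treewidth 1.
One such decomposition:
Bags: B1 = {1, 3}  B2 = {1, 5}  B3 = {4, 5}  B4 = {4, 7}  B5 = {6, 7}  B6 = {2, 6}  B7 = {2, 8}
Tree: B1–B2, B2–B3, B3–B4, B4–B5, B5–B6, B6–B7

The largest bag has 2 vertices, giving width 1; this decomposition certifies tw(G) ≤ 1. Any graph with an edge has treewidth ≥ 1, and G has the edge 3–1. Combining the bounds, tw(G) = 1.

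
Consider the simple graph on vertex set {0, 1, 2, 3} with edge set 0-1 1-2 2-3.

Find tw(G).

A width-1 tree decomposition is:
Bags: B1 = {2, 3}  B2 = {1, 2}  B3 = {0, 1}
Tree: B1–B2, B2–B3
Each bag holds 2 vertices, so the decomposition has width 1, which upper-bounds the treewidth. Since G has at least one edge (e.g. 2–3), it is not an edgeless graph, so tw(G) ≥ 1. Combining the bounds, tw(G) = 1.

1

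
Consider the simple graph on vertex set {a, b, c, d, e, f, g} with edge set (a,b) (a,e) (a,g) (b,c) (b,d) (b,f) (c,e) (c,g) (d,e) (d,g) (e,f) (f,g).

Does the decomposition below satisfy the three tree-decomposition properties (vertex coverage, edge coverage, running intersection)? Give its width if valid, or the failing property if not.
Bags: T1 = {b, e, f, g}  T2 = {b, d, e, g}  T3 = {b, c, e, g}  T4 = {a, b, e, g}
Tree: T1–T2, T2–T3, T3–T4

Every vertex of G appears in some bag (union = {a, b, c, d, e, f, g}); every edge is covered by a bag; and for each vertex v the set of bags containing v is connected in the bag tree. The decomposition is therefore valid. The largest bag has 4 vertices, so the width is 3.

Yes; width 3.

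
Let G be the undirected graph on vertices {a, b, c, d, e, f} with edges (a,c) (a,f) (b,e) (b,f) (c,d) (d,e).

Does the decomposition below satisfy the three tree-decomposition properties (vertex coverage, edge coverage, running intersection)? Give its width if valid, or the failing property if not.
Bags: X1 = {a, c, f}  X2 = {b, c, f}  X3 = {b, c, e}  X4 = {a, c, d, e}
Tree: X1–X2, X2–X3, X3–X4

A tree decomposition must satisfy three properties: every vertex lies in some bag; for every edge, both endpoints lie together in some bag; and for every vertex, the bags containing it form a connected subtree. Here bags containing vertex a are not connected in the tree, so the decomposition is invalid.

No — bags containing vertex a are not connected in the tree.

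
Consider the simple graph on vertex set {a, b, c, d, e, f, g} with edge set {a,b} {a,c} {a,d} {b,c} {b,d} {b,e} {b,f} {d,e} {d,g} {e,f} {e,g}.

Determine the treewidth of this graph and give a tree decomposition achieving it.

The largest bag has 3 vertices, giving width 2; this decomposition certifies tw(G) ≤ 2. Conversely, {d, e, g} is a clique of size 3, and the vertices of any clique must share a bag in every tree decomposition; so some bag has ≥ 3 vertices and tw(G) ≥ 2. The upper and lower bounds meet at 2, so that is the treewidth.

Treewidth 2.
Bags: B1 = {b, d, e}  B2 = {a, b, d}  B3 = {a, b, c}  B4 = {b, e, f}  B5 = {d, e, g}
Tree: B1–B2, B2–B3, B1–B4, B1–B5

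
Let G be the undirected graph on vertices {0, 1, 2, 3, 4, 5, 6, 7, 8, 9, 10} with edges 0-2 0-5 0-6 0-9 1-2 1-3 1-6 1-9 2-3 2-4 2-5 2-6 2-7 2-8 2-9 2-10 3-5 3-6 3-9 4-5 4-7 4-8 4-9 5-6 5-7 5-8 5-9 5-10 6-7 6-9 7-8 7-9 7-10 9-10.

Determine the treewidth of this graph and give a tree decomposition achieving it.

Every bag has size at most 5, so the width is 5 − 1 = 4 and tw(G) ≤ 4. For the lower bound, the 5 vertices {1, 2, 3, 6, 9} are pairwise adjacent, and any tree decomposition puts a clique entirely inside one bag — forcing width ≥ 4. Combining the bounds, tw(G) = 4.

Treewidth 4.
One such decomposition:
Bags: B1 = {2, 4, 5, 7, 9}  B2 = {2, 4, 5, 7, 8}  B3 = {2, 5, 6, 7, 9}  B4 = {2, 3, 5, 6, 9}  B5 = {0, 2, 5, 6, 9}  B6 = {2, 5, 7, 9, 10}  B7 = {1, 2, 3, 6, 9}
Tree: B1–B2, B1–B3, B3–B4, B3–B5, B1–B6, B4–B7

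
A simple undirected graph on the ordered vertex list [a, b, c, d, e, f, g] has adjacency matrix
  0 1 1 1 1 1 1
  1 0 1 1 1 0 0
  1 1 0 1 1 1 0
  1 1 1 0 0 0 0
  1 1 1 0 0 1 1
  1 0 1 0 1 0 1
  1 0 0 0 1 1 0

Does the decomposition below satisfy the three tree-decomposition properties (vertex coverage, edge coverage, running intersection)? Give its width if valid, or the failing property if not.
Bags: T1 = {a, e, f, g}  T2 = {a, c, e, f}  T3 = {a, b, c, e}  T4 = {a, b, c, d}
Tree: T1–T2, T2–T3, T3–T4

Vertex coverage: the bags together contain {a, b, c, d, e, f, g}, the full vertex set. Edge coverage: each edge of G has both endpoints in at least one bag. Running intersection: for every vertex, the bags containing it form a connected subtree. All three properties hold, so this is a valid tree decomposition of width max|bag| − 1 = 3, and hence tw(G) ≤ 3.

Yes; width 3.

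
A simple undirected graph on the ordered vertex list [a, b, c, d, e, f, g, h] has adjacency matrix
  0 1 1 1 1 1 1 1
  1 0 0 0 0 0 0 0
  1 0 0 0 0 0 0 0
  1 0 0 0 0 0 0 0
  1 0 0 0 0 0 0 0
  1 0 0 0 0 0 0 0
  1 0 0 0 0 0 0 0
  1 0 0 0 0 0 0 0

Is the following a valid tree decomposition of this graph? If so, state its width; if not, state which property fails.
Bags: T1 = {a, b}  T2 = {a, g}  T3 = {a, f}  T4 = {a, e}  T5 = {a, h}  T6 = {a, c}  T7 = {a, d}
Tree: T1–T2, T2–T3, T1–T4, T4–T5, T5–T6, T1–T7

Checking the three conditions: (i) the bags cover all of {a, b, c, d, e, f, g, h}; (ii) for each edge, some bag contains both endpoints; (iii) the bags containing any fixed vertex form a subtree. All hold, so the decomposition is valid with width 2 − 1 = 1.

Yes; width 1.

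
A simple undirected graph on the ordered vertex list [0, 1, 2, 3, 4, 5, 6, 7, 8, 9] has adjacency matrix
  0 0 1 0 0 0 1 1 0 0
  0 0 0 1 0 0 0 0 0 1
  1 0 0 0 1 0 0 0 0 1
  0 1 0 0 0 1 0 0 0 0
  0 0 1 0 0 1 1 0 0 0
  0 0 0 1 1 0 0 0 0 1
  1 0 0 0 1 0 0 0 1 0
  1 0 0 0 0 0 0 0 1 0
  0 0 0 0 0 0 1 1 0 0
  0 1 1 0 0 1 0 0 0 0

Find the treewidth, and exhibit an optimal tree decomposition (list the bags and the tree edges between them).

Treewidth 2.
One optimal decomposition is:
Bags: B1 = {1, 3, 9}  B2 = {3, 5, 9}  B3 = {2, 5, 9}  B4 = {2, 4, 5}  B5 = {0, 2, 4}  B6 = {0, 4, 6}  B7 = {0, 6, 7}  B8 = {6, 7, 8}
Tree: B1–B2, B2–B3, B3–B4, B4–B5, B5–B6, B6–B7, B7–B8

Each bag holds 3 vertices, so the decomposition has width 2, which upper-bounds the treewidth. Since 1–3–5–9–1 is a cycle in G, G is not acyclic. Forests are exactly the graphs of treewidth ≤ 1, so tw(G) ≥ 2. Combining the bounds, tw(G) = 2.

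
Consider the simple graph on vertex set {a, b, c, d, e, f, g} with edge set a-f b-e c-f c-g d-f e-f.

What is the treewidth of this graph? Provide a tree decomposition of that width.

Treewidth 1.
One optimal decomposition is:
Bags: B1 = {c, f}  B2 = {a, f}  B3 = {e, f}  B4 = {b, e}  B5 = {c, g}  B6 = {d, f}
Tree: B1–B2, B2–B3, B3–B4, B1–B5, B2–B6

Each bag holds 2 vertices, so the decomposition has width 1, which upper-bounds the treewidth. Any graph with an edge has treewidth ≥ 1, and G has the edge c–f. The upper and lower bounds meet at 1, so that is the treewidth.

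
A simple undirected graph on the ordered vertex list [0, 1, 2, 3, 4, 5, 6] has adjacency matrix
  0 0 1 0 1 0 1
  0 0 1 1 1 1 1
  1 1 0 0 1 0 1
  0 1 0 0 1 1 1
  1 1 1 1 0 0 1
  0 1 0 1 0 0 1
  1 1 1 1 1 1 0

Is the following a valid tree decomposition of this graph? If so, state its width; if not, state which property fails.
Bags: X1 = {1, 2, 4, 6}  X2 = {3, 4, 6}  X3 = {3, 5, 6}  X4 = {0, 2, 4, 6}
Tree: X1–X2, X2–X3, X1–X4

A tree decomposition must satisfy three properties: every vertex lies in some bag; for every edge, both endpoints lie together in some bag; and for every vertex, the bags containing it form a connected subtree. Here edge (1,3) lies in no bag, so the decomposition is invalid.

No — edge (1,3) lies in no bag.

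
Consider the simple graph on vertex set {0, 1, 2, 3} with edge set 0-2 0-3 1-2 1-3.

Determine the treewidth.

A width-2 tree decomposition is:
Bags: B1 = {0, 1, 2}  B2 = {0, 1, 3}
Tree: B1–B2
The largest bag has 3 vertices, giving width 2; this decomposition certifies tw(G) ≤ 2. Since 0–2–1–3–0 is a cycle in G, G is not acyclic. Forests are exactly the graphs of treewidth ≤ 1, so tw(G) ≥ 2. Combining the bounds, tw(G) = 2.

2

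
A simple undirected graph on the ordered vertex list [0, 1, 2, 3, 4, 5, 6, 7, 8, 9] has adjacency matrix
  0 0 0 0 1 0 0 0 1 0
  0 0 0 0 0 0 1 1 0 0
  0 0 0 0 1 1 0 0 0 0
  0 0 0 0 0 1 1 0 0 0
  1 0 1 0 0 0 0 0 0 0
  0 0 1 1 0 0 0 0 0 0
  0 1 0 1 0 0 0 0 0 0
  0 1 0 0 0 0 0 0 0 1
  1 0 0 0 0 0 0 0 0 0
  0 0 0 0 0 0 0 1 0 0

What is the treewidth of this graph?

A width-1 tree decomposition is:
Bags: B1 = {0, 8}  B2 = {0, 4}  B3 = {2, 4}  B4 = {2, 5}  B5 = {3, 5}  B6 = {3, 6}  B7 = {1, 6}  B8 = {1, 7}  B9 = {7, 9}
Tree: B1–B2, B2–B3, B3–B4, B4–B5, B5–B6, B6–B7, B7–B8, B8–B9
Each bag holds 2 vertices, so the decomposition has width 1, which upper-bounds the treewidth. Any graph with an edge has treewidth ≥ 1, and G has the edge 8–0. Combining the bounds, tw(G) = 1.

1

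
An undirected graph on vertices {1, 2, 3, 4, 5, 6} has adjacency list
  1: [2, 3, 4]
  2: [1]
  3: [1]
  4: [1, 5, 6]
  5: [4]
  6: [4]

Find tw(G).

A width-1 tree decomposition is:
Bags: B1 = {1, 4}  B2 = {1, 2}  B3 = {4, 5}  B4 = {4, 6}  B5 = {1, 3}
Tree: B1–B2, B1–B3, B1–B4, B1–B5
Every bag has size at most 2, so the width is 2 − 1 = 1 and tw(G) ≤ 1. Any graph with an edge has treewidth ≥ 1, and G has the edge 1–4. Therefore the treewidth is 1.

1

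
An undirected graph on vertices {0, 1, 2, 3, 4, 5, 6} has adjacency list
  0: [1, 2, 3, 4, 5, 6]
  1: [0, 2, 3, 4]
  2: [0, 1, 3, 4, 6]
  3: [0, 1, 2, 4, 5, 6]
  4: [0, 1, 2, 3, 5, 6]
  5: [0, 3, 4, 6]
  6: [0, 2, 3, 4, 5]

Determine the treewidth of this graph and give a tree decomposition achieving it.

Treewidth 4.
Bags: B1 = {0, 2, 3, 4, 6}  B2 = {0, 3, 4, 5, 6}  B3 = {0, 1, 2, 3, 4}
Tree: B1–B2, B1–B3

Each bag holds 5 vertices, so the decomposition has width 4, which upper-bounds the treewidth. On the other hand G contains the 5-clique {0, 1, 2, 3, 4}. A clique must lie in a single bag of any decomposition, so no decomposition can have width below 4. Hence tw(G) = 4 exactly.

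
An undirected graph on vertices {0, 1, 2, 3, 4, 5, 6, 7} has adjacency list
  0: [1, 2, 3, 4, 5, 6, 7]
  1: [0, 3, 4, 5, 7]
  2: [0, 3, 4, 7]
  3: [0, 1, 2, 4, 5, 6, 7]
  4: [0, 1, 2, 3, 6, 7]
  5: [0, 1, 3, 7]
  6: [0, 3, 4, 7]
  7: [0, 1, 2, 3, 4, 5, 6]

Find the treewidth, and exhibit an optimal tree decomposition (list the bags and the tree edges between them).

The largest bag has 5 vertices, giving width 4; this decomposition certifies tw(G) ≤ 4. Conversely, {0, 1, 3, 4, 7} is a clique of size 5, and the vertices of any clique must share a bag in every tree decomposition; so some bag has ≥ 5 vertices and tw(G) ≥ 4. Therefore the treewidth is 4.

Treewidth 4.
One such decomposition:
Bags: B1 = {0, 1, 3, 4, 7}  B2 = {0, 1, 3, 5, 7}  B3 = {0, 2, 3, 4, 7}  B4 = {0, 3, 4, 6, 7}
Tree: B1–B2, B1–B3, B1–B4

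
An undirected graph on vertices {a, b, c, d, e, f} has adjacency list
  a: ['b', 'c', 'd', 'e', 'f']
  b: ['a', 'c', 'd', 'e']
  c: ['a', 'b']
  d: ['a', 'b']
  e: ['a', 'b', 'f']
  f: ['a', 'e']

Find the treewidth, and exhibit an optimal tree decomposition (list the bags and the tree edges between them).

Each bag holds 3 vertices, so the decomposition has width 2, which upper-bounds the treewidth. Conversely, {a, e, f} is a clique of size 3, and the vertices of any clique must share a bag in every tree decomposition; so some bag has ≥ 3 vertices and tw(G) ≥ 2. The upper and lower bounds meet at 2, so that is the treewidth.

Treewidth 2.
Bags: B1 = {a, e, f}  B2 = {a, b, e}  B3 = {a, b, c}  B4 = {a, b, d}
Tree: B1–B2, B2–B3, B2–B4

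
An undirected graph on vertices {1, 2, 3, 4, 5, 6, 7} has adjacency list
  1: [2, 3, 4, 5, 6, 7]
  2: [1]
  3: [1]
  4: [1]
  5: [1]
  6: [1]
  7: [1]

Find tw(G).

1

A width-1 tree decomposition is:
Bags: B1 = {1, 6}  B2 = {1, 5}  B3 = {1, 4}  B4 = {1, 3}  B5 = {1, 7}  B6 = {1, 2}
Tree: B1–B2, B1–B3, B3–B4, B4–B5, B4–B6
Each bag holds 2 vertices, so the decomposition has width 1, which upper-bounds the treewidth. Any graph with an edge has treewidth ≥ 1, and G has the edge 6–1. Therefore the treewidth is 1.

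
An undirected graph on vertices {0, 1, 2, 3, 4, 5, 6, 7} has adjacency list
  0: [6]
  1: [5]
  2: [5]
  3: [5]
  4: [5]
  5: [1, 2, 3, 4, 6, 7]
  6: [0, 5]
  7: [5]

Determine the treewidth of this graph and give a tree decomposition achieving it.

Each bag holds 2 vertices, so the decomposition has width 1, which upper-bounds the treewidth. Any graph with an edge has treewidth ≥ 1, and G has the edge 2–5. Combining the bounds, tw(G) = 1.

Treewidth 1.
One optimal decomposition is:
Bags: B1 = {2, 5}  B2 = {1, 5}  B3 = {5, 6}  B4 = {3, 5}  B5 = {4, 5}  B6 = {5, 7}  B7 = {0, 6}
Tree: B1–B2, B2–B3, B1–B4, B3–B5, B3–B6, B3–B7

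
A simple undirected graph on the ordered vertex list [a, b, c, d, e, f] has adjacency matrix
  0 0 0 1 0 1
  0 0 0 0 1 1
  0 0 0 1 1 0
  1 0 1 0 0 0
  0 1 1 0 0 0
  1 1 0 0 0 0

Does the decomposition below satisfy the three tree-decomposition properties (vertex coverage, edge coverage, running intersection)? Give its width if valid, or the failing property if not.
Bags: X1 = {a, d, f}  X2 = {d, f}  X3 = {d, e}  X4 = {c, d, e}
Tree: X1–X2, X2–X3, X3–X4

A tree decomposition must satisfy three properties: every vertex lies in some bag; for every edge, both endpoints lie together in some bag; and for every vertex, the bags containing it form a connected subtree. Here vertex b appears in no bag, so the decomposition is invalid.

No — vertex b appears in no bag.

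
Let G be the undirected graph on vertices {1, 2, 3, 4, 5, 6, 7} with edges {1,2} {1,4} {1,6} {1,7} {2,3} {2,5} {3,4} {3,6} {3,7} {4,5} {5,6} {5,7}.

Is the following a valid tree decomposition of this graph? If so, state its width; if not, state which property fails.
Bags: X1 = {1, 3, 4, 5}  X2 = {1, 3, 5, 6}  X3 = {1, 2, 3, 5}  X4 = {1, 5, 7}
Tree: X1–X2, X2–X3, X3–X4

A tree decomposition must satisfy three properties: every vertex lies in some bag; for every edge, both endpoints lie together in some bag; and for every vertex, the bags containing it form a connected subtree. Here edge (3,7) lies in no bag, so the decomposition is invalid.

No — edge (3,7) lies in no bag.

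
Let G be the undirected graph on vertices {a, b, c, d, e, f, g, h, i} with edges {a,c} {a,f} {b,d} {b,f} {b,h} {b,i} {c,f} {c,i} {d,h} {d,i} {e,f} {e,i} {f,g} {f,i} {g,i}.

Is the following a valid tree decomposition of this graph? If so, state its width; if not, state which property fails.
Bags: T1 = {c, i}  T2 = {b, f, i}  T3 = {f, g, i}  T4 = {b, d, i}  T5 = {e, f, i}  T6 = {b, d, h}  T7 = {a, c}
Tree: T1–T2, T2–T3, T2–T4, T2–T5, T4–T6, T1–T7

No — edge (f,c) lies in no bag.

A tree decomposition must satisfy three properties: every vertex lies in some bag; for every edge, both endpoints lie together in some bag; and for every vertex, the bags containing it form a connected subtree. Here edge (f,c) lies in no bag, so the decomposition is invalid.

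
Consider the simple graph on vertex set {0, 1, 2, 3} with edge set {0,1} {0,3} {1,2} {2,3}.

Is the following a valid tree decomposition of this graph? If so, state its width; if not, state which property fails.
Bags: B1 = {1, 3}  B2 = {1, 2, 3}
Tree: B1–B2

A tree decomposition must satisfy three properties: every vertex lies in some bag; for every edge, both endpoints lie together in some bag; and for every vertex, the bags containing it form a connected subtree. Here vertex 0 appears in no bag, so the decomposition is invalid.

No — vertex 0 appears in no bag.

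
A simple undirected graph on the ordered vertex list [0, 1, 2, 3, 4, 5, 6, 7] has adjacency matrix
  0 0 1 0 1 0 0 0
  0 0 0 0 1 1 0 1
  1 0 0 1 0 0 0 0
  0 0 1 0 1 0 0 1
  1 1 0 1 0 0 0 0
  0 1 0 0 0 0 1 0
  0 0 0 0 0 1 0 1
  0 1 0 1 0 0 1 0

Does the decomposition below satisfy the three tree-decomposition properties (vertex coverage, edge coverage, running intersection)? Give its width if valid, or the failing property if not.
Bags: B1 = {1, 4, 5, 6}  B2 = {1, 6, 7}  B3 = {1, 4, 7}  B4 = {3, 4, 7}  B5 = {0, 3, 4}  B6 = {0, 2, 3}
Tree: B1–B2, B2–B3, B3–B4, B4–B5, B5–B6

No — bags containing vertex 4 are not connected in the tree.

A tree decomposition must satisfy three properties: every vertex lies in some bag; for every edge, both endpoints lie together in some bag; and for every vertex, the bags containing it form a connected subtree. Here bags containing vertex 4 are not connected in the tree, so the decomposition is invalid.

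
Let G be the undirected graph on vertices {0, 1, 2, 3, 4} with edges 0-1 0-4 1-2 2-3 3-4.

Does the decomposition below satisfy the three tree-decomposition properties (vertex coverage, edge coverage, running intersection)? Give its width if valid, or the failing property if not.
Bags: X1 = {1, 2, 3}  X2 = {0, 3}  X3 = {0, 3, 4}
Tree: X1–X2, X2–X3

No — edge (1,0) lies in no bag.

A tree decomposition must satisfy three properties: every vertex lies in some bag; for every edge, both endpoints lie together in some bag; and for every vertex, the bags containing it form a connected subtree. Here edge (1,0) lies in no bag, so the decomposition is invalid.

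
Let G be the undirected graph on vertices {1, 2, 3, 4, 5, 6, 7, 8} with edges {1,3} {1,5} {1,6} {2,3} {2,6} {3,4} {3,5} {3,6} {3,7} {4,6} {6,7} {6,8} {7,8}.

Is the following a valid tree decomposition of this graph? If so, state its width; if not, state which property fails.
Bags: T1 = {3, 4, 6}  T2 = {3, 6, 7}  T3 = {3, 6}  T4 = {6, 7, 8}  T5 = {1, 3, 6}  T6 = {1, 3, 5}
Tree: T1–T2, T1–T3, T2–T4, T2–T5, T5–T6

A tree decomposition must satisfy three properties: every vertex lies in some bag; for every edge, both endpoints lie together in some bag; and for every vertex, the bags containing it form a connected subtree. Here vertex 2 appears in no bag, so the decomposition is invalid.

No — vertex 2 appears in no bag.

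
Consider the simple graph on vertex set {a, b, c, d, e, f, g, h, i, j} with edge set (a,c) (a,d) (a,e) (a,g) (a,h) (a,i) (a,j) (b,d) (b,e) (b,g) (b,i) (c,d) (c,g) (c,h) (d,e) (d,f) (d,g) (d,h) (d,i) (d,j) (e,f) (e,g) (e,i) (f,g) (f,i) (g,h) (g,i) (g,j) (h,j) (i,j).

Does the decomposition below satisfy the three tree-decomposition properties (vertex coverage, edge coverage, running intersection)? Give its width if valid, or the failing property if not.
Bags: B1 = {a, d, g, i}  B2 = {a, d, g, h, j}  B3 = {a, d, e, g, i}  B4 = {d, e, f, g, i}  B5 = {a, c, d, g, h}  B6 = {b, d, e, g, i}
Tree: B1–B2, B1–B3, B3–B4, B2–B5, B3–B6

A tree decomposition must satisfy three properties: every vertex lies in some bag; for every edge, both endpoints lie together in some bag; and for every vertex, the bags containing it form a connected subtree. Here edge (j,i) lies in no bag, so the decomposition is invalid.

No — edge (j,i) lies in no bag.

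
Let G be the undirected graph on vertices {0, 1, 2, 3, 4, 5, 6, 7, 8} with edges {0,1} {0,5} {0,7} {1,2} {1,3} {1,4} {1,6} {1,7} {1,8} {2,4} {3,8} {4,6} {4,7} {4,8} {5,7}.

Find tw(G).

2

A width-2 tree decomposition is:
Bags: B1 = {1, 4, 7}  B2 = {1, 4, 8}  B3 = {1, 4, 6}  B4 = {1, 2, 4}  B5 = {1, 3, 8}  B6 = {0, 1, 7}  B7 = {0, 5, 7}
Tree: B1–B2, B1–B3, B3–B4, B2–B5, B1–B6, B6–B7
Each bag holds 3 vertices, so the decomposition has width 2, which upper-bounds the treewidth. For the lower bound, the 3 vertices {0, 1, 7} are pairwise adjacent, and any tree decomposition puts a clique entirely inside one bag — forcing width ≥ 2. The upper and lower bounds meet at 2, so that is the treewidth.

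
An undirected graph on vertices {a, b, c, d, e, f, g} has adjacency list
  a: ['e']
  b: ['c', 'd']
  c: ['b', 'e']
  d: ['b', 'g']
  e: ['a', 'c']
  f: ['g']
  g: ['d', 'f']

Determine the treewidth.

A width-1 tree decomposition is:
Bags: B1 = {f, g}  B2 = {d, g}  B3 = {b, d}  B4 = {b, c}  B5 = {c, e}  B6 = {a, e}
Tree: B1–B2, B2–B3, B3–B4, B4–B5, B5–B6
The largest bag has 2 vertices, giving width 1; this decomposition certifies tw(G) ≤ 1. Any graph with an edge has treewidth ≥ 1, and G has the edge f–g. Therefore the treewidth is 1.

1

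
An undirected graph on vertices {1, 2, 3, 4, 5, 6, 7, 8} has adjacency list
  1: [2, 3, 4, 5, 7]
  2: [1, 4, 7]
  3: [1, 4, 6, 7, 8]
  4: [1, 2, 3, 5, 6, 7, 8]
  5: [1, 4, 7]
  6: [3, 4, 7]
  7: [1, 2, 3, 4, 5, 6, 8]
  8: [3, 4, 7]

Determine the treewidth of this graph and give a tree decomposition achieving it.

Treewidth 3.
Bags: B1 = {1, 4, 5, 7}  B2 = {1, 3, 4, 7}  B3 = {3, 4, 6, 7}  B4 = {1, 2, 4, 7}  B5 = {3, 4, 7, 8}
Tree: B1–B2, B2–B3, B2–B4, B2–B5

Each bag holds 4 vertices, so the decomposition has width 3, which upper-bounds the treewidth. For the lower bound, the 4 vertices {3, 4, 7, 8} are pairwise adjacent, and any tree decomposition puts a clique entirely inside one bag — forcing width ≥ 3. The upper and lower bounds meet at 3, so that is the treewidth.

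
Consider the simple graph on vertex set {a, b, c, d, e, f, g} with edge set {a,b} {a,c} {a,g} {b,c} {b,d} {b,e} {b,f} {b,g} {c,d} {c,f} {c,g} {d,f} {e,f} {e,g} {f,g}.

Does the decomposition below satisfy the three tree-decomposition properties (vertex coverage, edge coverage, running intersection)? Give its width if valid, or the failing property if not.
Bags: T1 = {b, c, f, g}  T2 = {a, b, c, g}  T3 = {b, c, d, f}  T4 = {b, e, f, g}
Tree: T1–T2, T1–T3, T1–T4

Yes; width 3.

Vertex coverage: the bags together contain {a, b, c, d, e, f, g}, the full vertex set. Edge coverage: each edge of G has both endpoints in at least one bag. Running intersection: for every vertex, the bags containing it form a connected subtree. All three properties hold, so this is a valid tree decomposition of width max|bag| − 1 = 3, and hence tw(G) ≤ 3.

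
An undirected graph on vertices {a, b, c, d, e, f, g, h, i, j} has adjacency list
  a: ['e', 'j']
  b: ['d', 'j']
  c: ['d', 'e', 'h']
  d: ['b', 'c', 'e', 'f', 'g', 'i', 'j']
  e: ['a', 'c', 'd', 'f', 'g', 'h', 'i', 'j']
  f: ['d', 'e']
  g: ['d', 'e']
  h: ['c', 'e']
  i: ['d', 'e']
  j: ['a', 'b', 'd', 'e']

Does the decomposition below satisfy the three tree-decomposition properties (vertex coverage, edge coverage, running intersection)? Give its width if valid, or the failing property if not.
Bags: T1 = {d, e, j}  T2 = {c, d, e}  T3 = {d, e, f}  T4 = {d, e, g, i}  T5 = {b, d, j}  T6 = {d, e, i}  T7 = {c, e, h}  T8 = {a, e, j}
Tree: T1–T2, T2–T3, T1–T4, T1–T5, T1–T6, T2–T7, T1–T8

No — bags containing vertex i are not connected in the tree.

A tree decomposition must satisfy three properties: every vertex lies in some bag; for every edge, both endpoints lie together in some bag; and for every vertex, the bags containing it form a connected subtree. Here bags containing vertex i are not connected in the tree, so the decomposition is invalid.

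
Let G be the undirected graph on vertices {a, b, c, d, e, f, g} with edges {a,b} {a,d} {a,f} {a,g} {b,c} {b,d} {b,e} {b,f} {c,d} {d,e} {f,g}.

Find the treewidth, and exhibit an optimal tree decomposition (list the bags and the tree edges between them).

Treewidth 2.
One optimal decomposition is:
Bags: B1 = {b, d, e}  B2 = {b, c, d}  B3 = {a, b, d}  B4 = {a, b, f}  B5 = {a, f, g}
Tree: B1–B2, B2–B3, B3–B4, B4–B5

Each bag holds 3 vertices, so the decomposition has width 2, which upper-bounds the treewidth. Conversely, {a, f, g} is a clique of size 3, and the vertices of any clique must share a bag in every tree decomposition; so some bag has ≥ 3 vertices and tw(G) ≥ 2. Therefore the treewidth is 2.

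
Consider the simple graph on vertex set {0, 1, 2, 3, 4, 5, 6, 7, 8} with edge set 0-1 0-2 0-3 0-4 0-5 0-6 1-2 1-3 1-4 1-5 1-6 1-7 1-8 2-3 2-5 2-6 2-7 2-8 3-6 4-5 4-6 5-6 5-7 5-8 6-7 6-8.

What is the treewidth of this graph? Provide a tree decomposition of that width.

Treewidth 4.
Bags: B1 = {0, 1, 2, 5, 6}  B2 = {1, 2, 5, 6, 8}  B3 = {0, 1, 2, 3, 6}  B4 = {1, 2, 5, 6, 7}  B5 = {0, 1, 4, 5, 6}
Tree: B1–B2, B1–B3, B2–B4, B1–B5

The largest bag has 5 vertices, giving width 4; this decomposition certifies tw(G) ≤ 4. Conversely, {0, 1, 2, 3, 6} is a clique of size 5, and the vertices of any clique must share a bag in every tree decomposition; so some bag has ≥ 5 vertices and tw(G) ≥ 4. The upper and lower bounds meet at 4, so that is the treewidth.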